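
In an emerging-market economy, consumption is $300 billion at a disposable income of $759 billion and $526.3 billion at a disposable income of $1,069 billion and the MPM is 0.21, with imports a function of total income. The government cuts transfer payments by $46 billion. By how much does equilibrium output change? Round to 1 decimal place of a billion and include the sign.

MPC = ΔC/ΔYd = (526.3 − 300)/(1,069 − 759) = 226.3/310 = 0.73.
The transfer change shifts disposable income by −$46 billion, so first-round consumption changes by c·ΔTR = 0.73 × (−$46 billion) = −$33.58 billion.
Expenditure multiplier = 1/(1 − c + m) = 1/(1 − 0.73 + 0.21) = 1/0.48 ≈ 2.083.
The transfer multiplier is c × k ≈ 1.521, so ΔY = k × (c·ΔTR) = (−$33.58 billion) / 0.48 ≈ −$70 billion.

−$70.0 billion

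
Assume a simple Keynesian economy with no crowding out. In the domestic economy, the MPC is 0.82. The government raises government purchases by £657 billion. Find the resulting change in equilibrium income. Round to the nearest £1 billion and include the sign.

+£3,650 billion

Expenditure multiplier = 1/(1 − MPC) = 1/(1 − 0.82) = 1/0.18 ≈ 5.556.
ΔY = k × ΔG = (+£657 billion) / 0.18 = +£3,650 billion.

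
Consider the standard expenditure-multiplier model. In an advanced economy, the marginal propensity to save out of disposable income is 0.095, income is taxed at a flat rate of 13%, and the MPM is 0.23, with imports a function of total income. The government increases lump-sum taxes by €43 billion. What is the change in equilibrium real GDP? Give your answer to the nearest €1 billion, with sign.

MPC = 1 − MPS = 1 − 0.095 = 0.905.
A lump-sum tax change of +€43 billion shifts disposable income by −€43 billion; first-round consumption changes by −c × ΔT = −0.905 × (+€43 billion) = −€38.915 billion.
Expenditure multiplier = 1/(1 − c(1−t) + m) = 1/(1 − 0.905×0.87 + 0.23) = 1/0.44265 ≈ 2.259.
The tax multiplier is −c × k ≈ −2.045, so ΔY = k × (−c·ΔT) = (−€38.915 billion) / 0.44265 ≈ −€88 billion.

−€88 billion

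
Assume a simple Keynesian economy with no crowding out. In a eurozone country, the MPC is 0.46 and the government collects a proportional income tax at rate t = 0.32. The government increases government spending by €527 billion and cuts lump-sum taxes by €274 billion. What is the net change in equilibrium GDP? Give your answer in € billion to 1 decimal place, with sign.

Expenditure multiplier = 1/(1 − c(1−t)) = 1/(1 − 0.46×0.68) = 1/0.6872 ≈ 1.455.
ΔG contributes k·ΔG = (+€527 billion) / 0.6872 ≈ +€766.9 billion.
ΔT of −€274 billion changes first-round spending by −c·ΔT = +€126.04 billion, contributing k·(−c·ΔT) = (+€126.04 billion) / 0.6872 ≈ +€183.4 billion.
Net ΔY = k(ΔG − c·ΔT) = (+€653.04 billion) / 0.6872 ≈ +€950.3 billion.

+€950.3 billion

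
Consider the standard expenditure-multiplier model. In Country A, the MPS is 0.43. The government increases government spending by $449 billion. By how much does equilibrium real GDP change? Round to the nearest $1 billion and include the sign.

MPC = 1 − MPS = 1 − 0.43 = 0.57.
Expenditure multiplier = 1/(1 − MPC) = 1/(1 − 0.57) = 1/0.43 ≈ 2.326.
ΔY = k × ΔG = (+$449 billion) / 0.43 ≈ +$1,044 billion.

+$1,044 billion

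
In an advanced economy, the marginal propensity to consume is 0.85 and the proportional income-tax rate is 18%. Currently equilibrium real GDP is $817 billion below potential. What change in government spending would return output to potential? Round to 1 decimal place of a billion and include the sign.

Spending multiplier = 1/(1 − c(1−t)) = 1/(1 − 0.85×0.82) = 1/0.303 ≈ 3.3.
Need ΔY = +$817 billion, so ΔG = ΔY/k = (+$817 billion) × 0.303 ≈ +$247.6 billion.
The government should increase government spending by $247.6 billion.

+$247.6 billion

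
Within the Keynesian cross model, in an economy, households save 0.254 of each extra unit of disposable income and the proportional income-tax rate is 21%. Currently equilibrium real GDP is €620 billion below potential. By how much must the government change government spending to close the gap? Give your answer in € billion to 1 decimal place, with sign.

MPC = 1 − MPS = 1 − 0.254 = 0.746.
Spending multiplier = 1/(1 − c(1−t)) = 1/(1 − 0.746×0.79) = 1/0.41066 ≈ 2.435.
Need ΔY = +€620 billion, so ΔG = ΔY/k = (+€620 billion) × 0.41066 ≈ +€254.6 billion.
The government should increase government spending by €254.6 billion.

+€254.6 billion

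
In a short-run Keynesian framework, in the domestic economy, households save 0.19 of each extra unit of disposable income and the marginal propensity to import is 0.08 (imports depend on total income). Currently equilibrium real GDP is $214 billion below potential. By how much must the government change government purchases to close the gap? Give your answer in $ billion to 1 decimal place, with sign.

MPC = 1 − MPS = 1 − 0.19 = 0.81.
Spending multiplier = 1/(1 − c + m) = 1/(1 − 0.81 + 0.08) = 1/0.27 ≈ 3.704.
Need ΔY = +$214 billion, so ΔG = ΔY/k = (+$214 billion) × 0.27 ≈ +$57.8 billion.
The government should increase government purchases by $57.8 billion.

+$57.8 billion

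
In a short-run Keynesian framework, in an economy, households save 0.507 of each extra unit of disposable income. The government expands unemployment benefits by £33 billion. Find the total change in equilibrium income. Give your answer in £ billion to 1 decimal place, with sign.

+£32.1 billion

MPC = 1 − MPS = 1 − 0.507 = 0.493.
The transfer change shifts disposable income by +£33 billion, so first-round consumption changes by c·ΔTR = 0.493 × (+£33 billion) = +£16.269 billion.
Expenditure multiplier = 1/(1 − MPC) = 1/(1 − 0.493) = 1/0.507 ≈ 1.972.
The transfer multiplier is c × k ≈ 0.972, so ΔY = k × (c·ΔTR) = (+£16.269 billion) / 0.507 ≈ +£32.1 billion.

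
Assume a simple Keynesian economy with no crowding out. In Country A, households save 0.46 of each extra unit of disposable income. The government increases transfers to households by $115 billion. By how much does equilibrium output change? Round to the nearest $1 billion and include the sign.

+$135 billion

MPC = 1 − MPS = 1 − 0.46 = 0.54.
The transfer change shifts disposable income by +$115 billion, so first-round consumption changes by c·ΔTR = 0.54 × (+$115 billion) = +$62.1 billion.
Expenditure multiplier = 1/(1 − MPC) = 1/(1 − 0.54) = 1/0.46 ≈ 2.174.
The transfer multiplier is c × k ≈ 1.174, so ΔY = k × (c·ΔTR) = (+$62.1 billion) / 0.46 = +$135 billion.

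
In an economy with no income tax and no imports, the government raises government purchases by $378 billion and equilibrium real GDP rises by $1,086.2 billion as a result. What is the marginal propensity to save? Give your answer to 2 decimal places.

Implied spending multiplier k = ΔY/ΔG = 1,086.2/378 ≈ 2.8735.
Since k = 1/(1 − MPC), MPC = 1 − 1/k = 1 − ΔG/ΔY = 1 − 378/1,086.2 ≈ 0.65.
MPS = 1 − MPC = 0.35.

0.35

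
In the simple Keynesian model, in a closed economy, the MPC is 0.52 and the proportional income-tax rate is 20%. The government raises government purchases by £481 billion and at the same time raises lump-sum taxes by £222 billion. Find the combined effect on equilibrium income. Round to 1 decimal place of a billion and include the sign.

+£626.0 billion

Expenditure multiplier = 1/(1 − c(1−t)) = 1/(1 − 0.52×0.8) = 1/0.584 ≈ 1.712.
ΔG contributes k·ΔG = (+£481 billion) / 0.584 ≈ +£823.6 billion.
ΔT of +£222 billion changes first-round spending by −c·ΔT = −£115.44 billion, contributing k·(−c·ΔT) = (−£115.44 billion) / 0.584 ≈ −£197.7 billion.
Net ΔY = k(ΔG − c·ΔT) = (+£365.56 billion) / 0.584 ≈ +£626 billion.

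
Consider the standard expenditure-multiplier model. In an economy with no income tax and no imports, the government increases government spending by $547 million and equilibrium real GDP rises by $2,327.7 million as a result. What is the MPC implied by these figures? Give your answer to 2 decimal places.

0.77

Implied spending multiplier k = ΔY/ΔG = 2,327.7/547 ≈ 4.2554.
Since k = 1/(1 − MPC), MPC = 1 − 1/k = 1 − ΔG/ΔY = 1 − 547/2,327.7 ≈ 0.77.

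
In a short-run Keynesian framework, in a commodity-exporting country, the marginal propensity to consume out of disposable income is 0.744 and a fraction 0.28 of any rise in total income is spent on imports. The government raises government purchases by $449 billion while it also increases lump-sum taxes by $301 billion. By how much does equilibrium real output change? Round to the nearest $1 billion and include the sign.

+$420 billion

Expenditure multiplier = 1/(1 − c + m) = 1/(1 − 0.744 + 0.28) = 1/0.536 ≈ 1.866.
ΔG contributes k·ΔG = (+$449 billion) / 0.536 ≈ +$837.7 billion.
ΔT of +$301 billion changes first-round spending by −c·ΔT = −$223.944 billion, contributing k·(−c·ΔT) = (−$223.944 billion) / 0.536 ≈ −$417.8 billion.
Net ΔY = k(ΔG − c·ΔT) = (+$225.056 billion) / 0.536 ≈ +$420 billion.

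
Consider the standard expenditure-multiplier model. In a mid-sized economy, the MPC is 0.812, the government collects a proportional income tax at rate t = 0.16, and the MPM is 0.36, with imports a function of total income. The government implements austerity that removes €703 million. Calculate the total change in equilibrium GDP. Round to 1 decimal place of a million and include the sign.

Government-spending multiplier = 1/(1 − c(1−t) + m) = 1/(1 − 0.812×0.84 + 0.36) = 1/0.67792 ≈ 1.475.
ΔY = k × ΔG = (−€703 million) / 0.67792 ≈ −€1,037 million.

−€1,037.0 million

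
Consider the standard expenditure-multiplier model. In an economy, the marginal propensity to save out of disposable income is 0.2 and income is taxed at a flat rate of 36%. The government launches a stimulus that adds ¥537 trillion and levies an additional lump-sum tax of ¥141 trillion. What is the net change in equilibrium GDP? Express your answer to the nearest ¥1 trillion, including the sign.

MPC = 1 − MPS = 1 − 0.2 = 0.8.
Expenditure multiplier = 1/(1 − c(1−t)) = 1/(1 − 0.8×0.64) = 1/0.488 ≈ 2.049.
ΔG contributes k·ΔG = (+¥537 trillion) / 0.488 ≈ +¥1,100.4 trillion.
ΔT of +¥141 trillion changes first-round spending by −c·ΔT = −¥112.8 trillion, contributing k·(−c·ΔT) = (−¥112.8 trillion) / 0.488 ≈ −¥231.1 trillion.
Net ΔY = k(ΔG − c·ΔT) = (+¥424.2 trillion) / 0.488 ≈ +¥869 trillion.

+¥869 trillion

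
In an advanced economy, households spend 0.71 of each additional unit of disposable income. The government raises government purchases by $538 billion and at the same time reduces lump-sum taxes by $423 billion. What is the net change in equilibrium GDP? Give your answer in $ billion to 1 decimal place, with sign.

+$2,890.8 billion

Expenditure multiplier = 1/(1 − MPC) = 1/(1 − 0.71) = 1/0.29 ≈ 3.448.
ΔG contributes k·ΔG = (+$538 billion) / 0.29 ≈ +$1,855.2 billion.
ΔT of −$423 billion changes first-round spending by −c·ΔT = +$300.33 billion, contributing k·(−c·ΔT) = (+$300.33 billion) / 0.29 ≈ +$1,035.6 billion.
Net ΔY = k(ΔG − c·ΔT) = (+$838.33 billion) / 0.29 ≈ +$2,890.8 billion.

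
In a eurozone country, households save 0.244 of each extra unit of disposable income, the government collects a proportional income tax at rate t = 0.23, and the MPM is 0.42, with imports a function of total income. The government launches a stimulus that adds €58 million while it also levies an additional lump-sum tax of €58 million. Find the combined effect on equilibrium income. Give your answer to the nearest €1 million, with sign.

MPC = 1 − MPS = 1 − 0.244 = 0.756.
Expenditure multiplier = 1/(1 − c(1−t) + m) = 1/(1 − 0.756×0.77 + 0.42) = 1/0.83788 ≈ 1.193.
ΔG contributes k·ΔG = (+€58 million) / 0.83788 ≈ +€69.2 million.
ΔT of +€58 million changes first-round spending by −c·ΔT = −€43.848 million, contributing k·(−c·ΔT) = (−€43.848 million) / 0.83788 ≈ −€52.3 million.
Net ΔY = k(ΔG − c·ΔT) = (+€14.152 million) / 0.83788 ≈ +€17 million.

+€17 million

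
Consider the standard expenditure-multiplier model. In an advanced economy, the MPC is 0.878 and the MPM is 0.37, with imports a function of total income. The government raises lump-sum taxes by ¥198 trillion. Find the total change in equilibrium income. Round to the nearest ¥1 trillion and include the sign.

−¥353 trillion

A lump-sum tax change of +¥198 trillion shifts disposable income by −¥198 trillion; first-round consumption changes by −c × ΔT = −0.878 × (+¥198 trillion) = −¥173.844 trillion.
Expenditure multiplier = 1/(1 − c + m) = 1/(1 − 0.878 + 0.37) = 1/0.492 ≈ 2.033.
The tax multiplier is −c × k ≈ −1.785, so ΔY = k × (−c·ΔT) = (−¥173.844 trillion) / 0.492 ≈ −¥353 trillion.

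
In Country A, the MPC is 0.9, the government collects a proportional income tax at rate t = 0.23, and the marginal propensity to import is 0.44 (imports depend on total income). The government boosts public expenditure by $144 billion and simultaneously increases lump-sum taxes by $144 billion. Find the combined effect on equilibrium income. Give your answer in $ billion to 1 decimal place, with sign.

Expenditure multiplier = 1/(1 − c(1−t) + m) = 1/(1 − 0.9×0.77 + 0.44) = 1/0.747 ≈ 1.339.
ΔG contributes k·ΔG = (+$144 billion) / 0.747 ≈ +$192.8 billion.
ΔT of +$144 billion changes first-round spending by −c·ΔT = −$129.6 billion, contributing k·(−c·ΔT) = (−$129.6 billion) / 0.747 ≈ −$173.5 billion.
Net ΔY = k(ΔG − c·ΔT) = (+$14.4 billion) / 0.747 ≈ +$19.3 billion.

+$19.3 billion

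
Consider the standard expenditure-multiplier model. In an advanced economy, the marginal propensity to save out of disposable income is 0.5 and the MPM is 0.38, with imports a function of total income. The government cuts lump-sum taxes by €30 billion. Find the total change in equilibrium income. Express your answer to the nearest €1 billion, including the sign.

+€17 billion

MPC = 1 − MPS = 1 − 0.5 = 0.5.
A lump-sum tax change of −€30 billion shifts disposable income by +€30 billion; first-round consumption changes by −c × ΔT = −0.5 × (−€30 billion) = +€15 billion.
Expenditure multiplier = 1/(1 − c + m) = 1/(1 − 0.5 + 0.38) = 1/0.88 ≈ 1.136.
The tax multiplier is −c × k ≈ −0.568, so ΔY = k × (−c·ΔT) = (+€15 billion) / 0.88 ≈ +€17 billion.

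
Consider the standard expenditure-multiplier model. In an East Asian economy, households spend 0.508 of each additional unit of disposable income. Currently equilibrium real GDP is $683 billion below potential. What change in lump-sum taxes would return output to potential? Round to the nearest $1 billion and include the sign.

Spending multiplier = 1/(1 − MPC) = 1/(1 − 0.508) = 1/0.492 ≈ 2.033.
Tax multiplier = −c·k = −0.508/0.492 ≈ −1.033. Need ΔY = +$683 billion, so ΔT = ΔY/(−c·k) = −(+$683 billion) × 0.492 / 0.508 ≈ −$661 billion.
The government should cut lump-sum taxes by $661 billion.

−$661 billion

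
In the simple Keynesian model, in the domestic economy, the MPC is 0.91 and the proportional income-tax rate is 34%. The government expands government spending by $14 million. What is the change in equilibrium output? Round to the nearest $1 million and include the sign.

Government-spending multiplier = 1/(1 − c(1−t)) = 1/(1 − 0.91×0.66) = 1/0.3994 ≈ 2.504.
ΔY = k × ΔG = (+$14 million) / 0.3994 ≈ +$35 million.

+$35 million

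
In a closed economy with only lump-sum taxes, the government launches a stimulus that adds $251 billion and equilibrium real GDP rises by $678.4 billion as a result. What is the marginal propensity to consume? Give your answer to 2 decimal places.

0.63

Implied spending multiplier k = ΔY/ΔG = 678.4/251 ≈ 2.7028.
Since k = 1/(1 − MPC), MPC = 1 − 1/k = 1 − ΔG/ΔY = 1 − 251/678.4 ≈ 0.63.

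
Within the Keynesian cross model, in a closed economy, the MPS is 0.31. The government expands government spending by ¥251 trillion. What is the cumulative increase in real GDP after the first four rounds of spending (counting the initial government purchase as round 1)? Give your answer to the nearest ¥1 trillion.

¥626 trillion

MPC = 1 − MPS = 1 − 0.31 = 0.69.
Round 1 adds ΔG = ¥251 trillion; each later round is MPC = 0.69 times the previous.
After 4 rounds: 251 + 173.19 + 119.5011 + 82.455759 = ΔG·(1 − c^4)/(1 − c) = 251 × (1 − 0.22667121)/0.31 ≈ ¥626 trillion.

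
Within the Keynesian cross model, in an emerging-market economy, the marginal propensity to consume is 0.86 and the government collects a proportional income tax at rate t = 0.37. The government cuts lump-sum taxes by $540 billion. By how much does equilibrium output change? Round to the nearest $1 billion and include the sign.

A lump-sum tax change of −$540 billion shifts disposable income by +$540 billion; first-round consumption changes by −c × ΔT = −0.86 × (−$540 billion) = +$464.4 billion.
Expenditure multiplier = 1/(1 − c(1−t)) = 1/(1 − 0.86×0.63) = 1/0.4582 ≈ 2.182.
The tax multiplier is −c × k ≈ −1.877, so ΔY = k × (−c·ΔT) = (+$464.4 billion) / 0.4582 ≈ +$1,014 billion.

+$1,014 billion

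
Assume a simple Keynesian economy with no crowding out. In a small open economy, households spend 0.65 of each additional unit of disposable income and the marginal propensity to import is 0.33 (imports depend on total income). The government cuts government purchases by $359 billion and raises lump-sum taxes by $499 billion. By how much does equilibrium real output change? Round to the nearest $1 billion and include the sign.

−$1,005 billion

Expenditure multiplier = 1/(1 − c + m) = 1/(1 − 0.65 + 0.33) = 1/0.68 ≈ 1.471.
ΔG contributes k·ΔG = (−$359 billion) / 0.68 ≈ −$527.9 billion.
ΔT of +$499 billion changes first-round spending by −c·ΔT = −$324.35 billion, contributing k·(−c·ΔT) = (−$324.35 billion) / 0.68 ≈ −$477 billion.
Net ΔY = k(ΔG − c·ΔT) = (−$683.35 billion) / 0.68 ≈ −$1,005 billion.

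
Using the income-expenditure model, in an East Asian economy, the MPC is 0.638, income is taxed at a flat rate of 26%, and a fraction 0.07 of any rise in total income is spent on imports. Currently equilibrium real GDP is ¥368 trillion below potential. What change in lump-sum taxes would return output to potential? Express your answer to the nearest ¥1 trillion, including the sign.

Spending multiplier = 1/(1 − c(1−t) + m) = 1/(1 − 0.638×0.74 + 0.07) = 1/0.59788 ≈ 1.673.
Tax multiplier = −c·k = −0.638/0.59788 ≈ −1.067. Need ΔY = +¥368 trillion, so ΔT = ΔY/(−c·k) = −(+¥368 trillion) × 0.59788 / 0.638 ≈ −¥345 trillion.
The government should cut lump-sum taxes by ¥345 trillion.

−¥345 trillion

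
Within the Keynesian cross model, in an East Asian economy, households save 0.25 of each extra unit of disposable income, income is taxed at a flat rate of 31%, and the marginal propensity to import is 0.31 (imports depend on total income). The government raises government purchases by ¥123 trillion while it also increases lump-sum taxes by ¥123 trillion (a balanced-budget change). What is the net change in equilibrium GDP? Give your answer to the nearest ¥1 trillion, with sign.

+¥39 trillion

MPC = 1 − MPS = 1 − 0.25 = 0.75.
Expenditure multiplier = 1/(1 − c(1−t) + m) = 1/(1 − 0.75×0.69 + 0.31) = 1/0.7925 ≈ 1.262.
ΔG contributes k·ΔG = (+¥123 trillion) / 0.7925 ≈ +¥155.2 trillion.
ΔT of +¥123 trillion changes first-round spending by −c·ΔT = −¥92.25 trillion, contributing k·(−c·ΔT) = (−¥92.25 trillion) / 0.7925 ≈ −¥116.4 trillion.
Net ΔY = k(ΔG − c·ΔT) = (+¥30.75 trillion) / 0.7925 ≈ +¥39 trillion.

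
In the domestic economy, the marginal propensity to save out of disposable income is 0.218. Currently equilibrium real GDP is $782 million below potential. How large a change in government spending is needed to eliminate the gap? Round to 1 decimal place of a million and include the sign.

+$170.5 million

MPC = 1 − MPS = 1 − 0.218 = 0.782.
Spending multiplier = 1/(1 − MPC) = 1/(1 − 0.782) = 1/0.218 ≈ 4.587.
Need ΔY = +$782 million, so ΔG = ΔY/k = (+$782 million) × 0.218 ≈ +$170.5 million.
The government should increase government spending by $170.5 million.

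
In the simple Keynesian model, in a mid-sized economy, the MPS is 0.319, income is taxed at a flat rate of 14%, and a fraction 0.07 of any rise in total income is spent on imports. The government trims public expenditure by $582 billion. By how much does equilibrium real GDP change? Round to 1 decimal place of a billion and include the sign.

−$1,201.6 billion

MPC = 1 − MPS = 1 − 0.319 = 0.681.
Expenditure multiplier = 1/(1 − c(1−t) + m) = 1/(1 − 0.681×0.86 + 0.07) = 1/0.48434 ≈ 2.065.
ΔY = k × ΔG = (−$582 billion) / 0.48434 ≈ −$1,201.6 billion.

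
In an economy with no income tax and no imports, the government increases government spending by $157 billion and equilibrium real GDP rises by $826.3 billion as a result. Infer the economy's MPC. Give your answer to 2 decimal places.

0.81

Implied spending multiplier k = ΔY/ΔG = 826.3/157 ≈ 5.2631.
Since k = 1/(1 − MPC), MPC = 1 − 1/k = 1 − ΔG/ΔY = 1 − 157/826.3 ≈ 0.81.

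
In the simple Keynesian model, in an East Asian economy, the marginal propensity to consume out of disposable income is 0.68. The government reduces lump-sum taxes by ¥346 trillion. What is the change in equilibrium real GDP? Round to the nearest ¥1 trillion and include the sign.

A lump-sum tax change of −¥346 trillion shifts disposable income by +¥346 trillion; first-round consumption changes by −c × ΔT = −0.68 × (−¥346 trillion) = +¥235.28 trillion.
Expenditure multiplier = 1/(1 − MPC) = 1/(1 − 0.68) = 1/0.32 = 3.125.
The tax multiplier is −c × k = −2.125, so ΔY = k × (−c·ΔT) = (+¥235.28 trillion) / 0.32 ≈ +¥735 trillion.

+¥735 trillion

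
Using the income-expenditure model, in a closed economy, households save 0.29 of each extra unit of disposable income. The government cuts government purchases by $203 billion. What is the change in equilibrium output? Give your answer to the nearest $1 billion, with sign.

−$700 billion

MPC = 1 − MPS = 1 − 0.29 = 0.71.
Expenditure multiplier = 1/(1 − MPC) = 1/(1 − 0.71) = 1/0.29 ≈ 3.448.
ΔY = k × ΔG = (−$203 billion) / 0.29 = −$700 billion.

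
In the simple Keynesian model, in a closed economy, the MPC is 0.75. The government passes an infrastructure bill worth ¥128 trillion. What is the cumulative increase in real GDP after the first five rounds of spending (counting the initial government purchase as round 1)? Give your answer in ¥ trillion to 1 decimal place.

¥390.5 trillion

Round 1 adds ΔG = ¥128 trillion; each later round is MPC = 0.75 times the previous.
After 5 rounds: 128 + 96 + 72 + 54 + 40.5 = ΔG·(1 − c^5)/(1 − c) = 128 × (1 − 0.2373046875)/0.25 = ¥390.5 trillion.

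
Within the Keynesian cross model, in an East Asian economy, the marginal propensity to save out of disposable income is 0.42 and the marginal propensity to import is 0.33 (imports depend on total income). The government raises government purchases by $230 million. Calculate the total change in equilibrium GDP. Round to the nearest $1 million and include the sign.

+$307 million

MPC = 1 − MPS = 1 − 0.42 = 0.58.
Spending multiplier = 1/(1 − c + m) = 1/(1 − 0.58 + 0.33) = 1/0.75 ≈ 1.333.
ΔY = k × ΔG = (+$230 million) / 0.75 ≈ +$307 million.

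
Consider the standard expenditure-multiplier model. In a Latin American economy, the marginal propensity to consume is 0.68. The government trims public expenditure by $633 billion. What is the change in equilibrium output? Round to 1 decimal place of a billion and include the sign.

−$1,978.1 billion

Expenditure multiplier = 1/(1 − MPC) = 1/(1 − 0.68) = 1/0.32 = 3.125.
ΔY = k × ΔG = (−$633 billion) / 0.32 ≈ −$1,978.1 billion.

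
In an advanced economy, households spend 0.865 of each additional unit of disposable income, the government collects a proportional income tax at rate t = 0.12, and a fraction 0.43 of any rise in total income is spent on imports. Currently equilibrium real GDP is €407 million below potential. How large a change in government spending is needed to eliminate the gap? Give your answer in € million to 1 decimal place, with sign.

Spending multiplier = 1/(1 − c(1−t) + m) = 1/(1 − 0.865×0.88 + 0.43) = 1/0.6688 ≈ 1.495.
Need ΔY = +€407 million, so ΔG = ΔY/k = (+€407 million) × 0.6688 ≈ +€272.2 million.
The government should increase government spending by €272.2 million.

+€272.2 million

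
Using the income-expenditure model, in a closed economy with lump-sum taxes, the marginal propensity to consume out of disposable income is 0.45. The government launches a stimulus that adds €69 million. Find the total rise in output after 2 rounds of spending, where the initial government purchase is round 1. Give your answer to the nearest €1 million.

€100 million

Round 1 adds ΔG = €69 million; each later round is MPC = 0.45 times the previous.
After 2 rounds: 69 + 31.05 = ΔG·(1 − c^2)/(1 − c) = 69 × (1 − 0.2025)/0.55 ≈ €100 million.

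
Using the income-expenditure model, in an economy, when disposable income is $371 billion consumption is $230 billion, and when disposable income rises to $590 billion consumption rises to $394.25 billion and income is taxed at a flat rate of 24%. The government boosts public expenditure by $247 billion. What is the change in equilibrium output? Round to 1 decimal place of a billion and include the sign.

MPC = ΔC/ΔYd = (394.25 − 230)/(590 − 371) = 164.25/219 = 0.75.
Spending multiplier = 1/(1 − c(1−t)) = 1/(1 − 0.75×0.76) = 1/0.43 ≈ 2.326.
ΔY = k × ΔG = (+$247 billion) / 0.43 ≈ +$574.4 billion.

+$574.4 billion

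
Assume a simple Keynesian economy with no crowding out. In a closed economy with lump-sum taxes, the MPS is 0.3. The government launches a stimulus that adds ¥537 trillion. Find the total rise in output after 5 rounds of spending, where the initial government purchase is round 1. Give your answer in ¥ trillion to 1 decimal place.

MPC = 1 − MPS = 1 − 0.3 = 0.7.
Round 1 adds ΔG = ¥537 trillion; each later round is MPC = 0.7 times the previous.
After 5 rounds: 537 + 375.9 + 263.13 + 184.191 + 128.9337 = ΔG·(1 − c^5)/(1 − c) = 537 × (1 − 0.16807)/0.3 ≈ ¥1,489.2 trillion.

¥1,489.2 trillion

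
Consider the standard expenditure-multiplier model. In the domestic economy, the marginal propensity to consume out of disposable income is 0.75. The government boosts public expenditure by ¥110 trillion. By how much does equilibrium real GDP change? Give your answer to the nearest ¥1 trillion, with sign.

+¥440 trillion

Government-spending multiplier = 1/(1 − MPC) = 1/(1 − 0.75) = 1/0.25 = 4.
ΔY = k × ΔG = (+¥110 trillion) / 0.25 = +¥440 trillion.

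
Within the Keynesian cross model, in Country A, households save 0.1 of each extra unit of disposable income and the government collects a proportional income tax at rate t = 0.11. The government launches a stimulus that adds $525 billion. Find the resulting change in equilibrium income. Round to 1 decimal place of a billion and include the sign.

+$2,638.2 billion

MPC = 1 − MPS = 1 − 0.1 = 0.9.
Government-spending multiplier = 1/(1 − c(1−t)) = 1/(1 − 0.9×0.89) = 1/0.199 ≈ 5.025.
ΔY = k × ΔG = (+$525 billion) / 0.199 ≈ +$2,638.2 billion.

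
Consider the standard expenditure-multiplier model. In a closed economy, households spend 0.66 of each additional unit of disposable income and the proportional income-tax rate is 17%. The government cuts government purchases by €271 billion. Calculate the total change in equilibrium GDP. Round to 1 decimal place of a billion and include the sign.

Spending multiplier = 1/(1 − c(1−t)) = 1/(1 − 0.66×0.83) = 1/0.4522 ≈ 2.211.
ΔY = k × ΔG = (−€271 billion) / 0.4522 ≈ −€599.3 billion.

−€599.3 billion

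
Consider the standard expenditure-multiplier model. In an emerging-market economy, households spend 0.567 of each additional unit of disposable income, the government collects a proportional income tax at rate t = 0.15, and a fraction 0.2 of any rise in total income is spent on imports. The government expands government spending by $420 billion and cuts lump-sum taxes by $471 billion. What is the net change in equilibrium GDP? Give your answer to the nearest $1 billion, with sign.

+$957 billion

Expenditure multiplier = 1/(1 − c(1−t) + m) = 1/(1 − 0.567×0.85 + 0.2) = 1/0.71805 ≈ 1.393.
ΔG contributes k·ΔG = (+$420 billion) / 0.71805 ≈ +$584.9 billion.
ΔT of −$471 billion changes first-round spending by −c·ΔT = +$267.057 billion, contributing k·(−c·ΔT) = (+$267.057 billion) / 0.71805 ≈ +$371.9 billion.
Net ΔY = k(ΔG − c·ΔT) = (+$687.057 billion) / 0.71805 ≈ +$957 billion.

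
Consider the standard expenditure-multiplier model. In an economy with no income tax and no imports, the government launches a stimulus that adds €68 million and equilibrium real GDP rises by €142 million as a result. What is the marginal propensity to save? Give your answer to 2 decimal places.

0.48

Implied spending multiplier k = ΔY/ΔG = 142/68 ≈ 2.0882.
Since k = 1/(1 − MPC), MPC = 1 − 1/k = 1 − ΔG/ΔY = 1 − 68/142 ≈ 0.52.
MPS = 1 − MPC = 0.48.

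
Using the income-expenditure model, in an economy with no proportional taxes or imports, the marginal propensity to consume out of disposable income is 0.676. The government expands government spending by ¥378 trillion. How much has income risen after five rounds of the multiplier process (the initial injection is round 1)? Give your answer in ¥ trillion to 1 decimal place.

Round 1 adds ΔG = ¥378 trillion; each later round is MPC = 0.676 times the previous.
After 5 rounds: 378 + 255.528 + 172.736928 + 116.770163328 + 78.936630409728 = ΔG·(1 − c^5)/(1 − c) = 378 × (1 − 0.141167095653376)/0.324 ≈ ¥1,002 trillion.

¥1,002.0 trillion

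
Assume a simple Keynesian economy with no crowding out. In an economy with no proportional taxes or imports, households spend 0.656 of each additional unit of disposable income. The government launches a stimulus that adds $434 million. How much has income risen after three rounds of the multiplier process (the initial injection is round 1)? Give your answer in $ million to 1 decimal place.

$905.5 million

Round 1 adds ΔG = $434 million; each later round is MPC = 0.656 times the previous.
After 3 rounds: 434 + 284.704 + 186.765824 = ΔG·(1 − c^3)/(1 − c) = 434 × (1 − 0.282300416)/0.344 ≈ $905.5 million.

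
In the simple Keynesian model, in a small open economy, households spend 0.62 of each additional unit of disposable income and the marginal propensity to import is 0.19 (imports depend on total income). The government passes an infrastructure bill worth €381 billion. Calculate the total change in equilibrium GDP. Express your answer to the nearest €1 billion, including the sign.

Government-spending multiplier = 1/(1 − c + m) = 1/(1 − 0.62 + 0.19) = 1/0.57 ≈ 1.754.
ΔY = k × ΔG = (+€381 billion) / 0.57 ≈ +€668 billion.

+€668 billion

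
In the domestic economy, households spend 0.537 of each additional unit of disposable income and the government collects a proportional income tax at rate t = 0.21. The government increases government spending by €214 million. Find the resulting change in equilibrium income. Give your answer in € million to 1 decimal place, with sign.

Expenditure multiplier = 1/(1 − c(1−t)) = 1/(1 − 0.537×0.79) = 1/0.57577 ≈ 1.737.
ΔY = k × ΔG = (+€214 million) / 0.57577 ≈ +€371.7 million.

+€371.7 million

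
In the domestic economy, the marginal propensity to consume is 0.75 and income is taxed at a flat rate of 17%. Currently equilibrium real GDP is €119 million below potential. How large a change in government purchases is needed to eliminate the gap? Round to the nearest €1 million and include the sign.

+€45 million

Spending multiplier = 1/(1 − c(1−t)) = 1/(1 − 0.75×0.83) = 1/0.3775 ≈ 2.649.
Need ΔY = +€119 million, so ΔG = ΔY/k = (+€119 million) × 0.3775 ≈ +€45 million.
The government should increase government purchases by €45 million.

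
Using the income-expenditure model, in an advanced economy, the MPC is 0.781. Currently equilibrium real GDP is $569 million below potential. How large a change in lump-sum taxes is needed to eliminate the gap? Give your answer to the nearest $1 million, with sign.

−$160 million

Spending multiplier = 1/(1 − MPC) = 1/(1 − 0.781) = 1/0.219 ≈ 4.566.
Tax multiplier = −c·k = −0.781/0.219 ≈ −3.566. Need ΔY = +$569 million, so ΔT = ΔY/(−c·k) = −(+$569 million) × 0.219 / 0.781 ≈ −$160 million.
The government should cut lump-sum taxes by $160 million.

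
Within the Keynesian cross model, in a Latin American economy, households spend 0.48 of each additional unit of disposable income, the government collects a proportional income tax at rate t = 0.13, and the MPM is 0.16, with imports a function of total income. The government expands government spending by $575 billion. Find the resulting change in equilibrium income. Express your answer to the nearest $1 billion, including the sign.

Government-spending multiplier = 1/(1 − c(1−t) + m) = 1/(1 − 0.48×0.87 + 0.16) = 1/0.7424 ≈ 1.347.
ΔY = k × ΔG = (+$575 billion) / 0.7424 ≈ +$775 billion.

+$775 billion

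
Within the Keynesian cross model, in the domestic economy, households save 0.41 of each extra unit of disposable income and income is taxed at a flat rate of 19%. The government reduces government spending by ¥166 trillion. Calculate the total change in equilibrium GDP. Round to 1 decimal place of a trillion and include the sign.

−¥317.9 trillion

MPC = 1 − MPS = 1 − 0.41 = 0.59.
Expenditure multiplier = 1/(1 − c(1−t)) = 1/(1 − 0.59×0.81) = 1/0.5221 ≈ 1.915.
ΔY = k × ΔG = (−¥166 trillion) / 0.5221 ≈ −¥317.9 trillion.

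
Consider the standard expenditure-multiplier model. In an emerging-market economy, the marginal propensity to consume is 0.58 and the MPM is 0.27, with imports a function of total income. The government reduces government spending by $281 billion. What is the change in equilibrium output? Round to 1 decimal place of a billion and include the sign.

Government-spending multiplier = 1/(1 − c + m) = 1/(1 − 0.58 + 0.27) = 1/0.69 ≈ 1.449.
ΔY = k × ΔG = (−$281 billion) / 0.69 ≈ −$407.2 billion.

−$407.2 billion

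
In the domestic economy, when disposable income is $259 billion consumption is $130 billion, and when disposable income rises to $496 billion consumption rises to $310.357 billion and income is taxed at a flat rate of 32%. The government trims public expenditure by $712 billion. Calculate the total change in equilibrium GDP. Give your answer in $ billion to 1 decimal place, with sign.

−$1,475.6 billion

MPC = ΔC/ΔYd = (310.357 − 130)/(496 − 259) = 180.357/237 = 0.761.
Government-spending multiplier = 1/(1 − c(1−t)) = 1/(1 − 0.761×0.68) = 1/0.48252 ≈ 2.072.
ΔY = k × ΔG = (−$712 billion) / 0.48252 ≈ −$1,475.6 billion.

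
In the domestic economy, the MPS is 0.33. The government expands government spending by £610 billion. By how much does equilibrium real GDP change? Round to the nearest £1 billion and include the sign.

+£1,848 billion

MPC = 1 − MPS = 1 − 0.33 = 0.67.
Government-spending multiplier = 1/(1 − MPC) = 1/(1 − 0.67) = 1/0.33 ≈ 3.03.
ΔY = k × ΔG = (+£610 billion) / 0.33 ≈ +£1,848 billion.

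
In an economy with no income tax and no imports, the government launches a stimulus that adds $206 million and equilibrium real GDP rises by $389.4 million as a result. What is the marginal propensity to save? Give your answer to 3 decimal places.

0.529

Implied spending multiplier k = ΔY/ΔG = 389.4/206 ≈ 1.8903.
Since k = 1/(1 − MPC), MPC = 1 − 1/k = 1 − ΔG/ΔY = 1 − 206/389.4 ≈ 0.471.
MPS = 1 − MPC = 0.529.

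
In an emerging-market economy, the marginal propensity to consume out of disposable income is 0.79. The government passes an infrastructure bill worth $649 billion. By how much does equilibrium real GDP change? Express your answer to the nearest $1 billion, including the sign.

Government-spending multiplier = 1/(1 − MPC) = 1/(1 − 0.79) = 1/0.21 ≈ 4.762.
ΔY = k × ΔG = (+$649 billion) / 0.21 ≈ +$3,090 billion.

+$3,090 billion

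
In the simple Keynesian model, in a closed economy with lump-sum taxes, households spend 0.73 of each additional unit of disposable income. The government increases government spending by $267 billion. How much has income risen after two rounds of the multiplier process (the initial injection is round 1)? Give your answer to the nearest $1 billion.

Round 1 adds ΔG = $267 billion; each later round is MPC = 0.73 times the previous.
After 2 rounds: 267 + 194.91 = ΔG·(1 − c^2)/(1 − c) = 267 × (1 − 0.5329)/0.27 ≈ $462 billion.

$462 billion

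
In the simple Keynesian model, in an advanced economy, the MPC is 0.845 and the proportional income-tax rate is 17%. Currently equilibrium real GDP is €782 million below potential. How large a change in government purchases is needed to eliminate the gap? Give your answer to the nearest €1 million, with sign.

+€234 million

Spending multiplier = 1/(1 − c(1−t)) = 1/(1 − 0.845×0.83) = 1/0.29865 ≈ 3.348.
Need ΔY = +€782 million, so ΔG = ΔY/k = (+€782 million) × 0.29865 ≈ +€234 million.
The government should increase government purchases by €234 million.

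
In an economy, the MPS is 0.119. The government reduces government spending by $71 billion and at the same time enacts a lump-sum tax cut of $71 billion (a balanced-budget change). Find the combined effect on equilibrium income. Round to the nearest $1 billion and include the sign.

MPC = 1 − MPS = 1 − 0.119 = 0.881.
Expenditure multiplier = 1/(1 − MPC) = 1/(1 − 0.881) = 1/0.119 ≈ 8.403.
ΔG contributes k·ΔG = (−$71 billion) / 0.119 ≈ −$596.6 billion.
ΔT of −$71 billion changes first-round spending by −c·ΔT = +$62.551 billion, contributing k·(−c·ΔT) = (+$62.551 billion) / 0.119 ≈ +$525.6 billion.
With ΔG = ΔT and no other leakages, the balanced-budget multiplier is 1, so ΔY = ΔG = −$71 billion.

−$71 billion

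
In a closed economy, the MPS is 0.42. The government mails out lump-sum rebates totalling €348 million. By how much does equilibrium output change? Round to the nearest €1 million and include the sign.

+€481 million

MPC = 1 − MPS = 1 − 0.42 = 0.58.
A lump-sum tax change of −€348 million shifts disposable income by +€348 million; first-round consumption changes by −c × ΔT = −0.58 × (−€348 million) = +€201.84 million.
Expenditure multiplier = 1/(1 − MPC) = 1/(1 − 0.58) = 1/0.42 ≈ 2.381.
The tax multiplier is −c × k ≈ −1.381, so ΔY = k × (−c·ΔT) = (+€201.84 million) / 0.42 ≈ +€481 million.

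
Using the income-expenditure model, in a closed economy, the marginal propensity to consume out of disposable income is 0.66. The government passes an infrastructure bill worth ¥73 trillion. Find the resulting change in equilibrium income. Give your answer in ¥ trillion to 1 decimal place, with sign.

+¥214.7 trillion

Spending multiplier = 1/(1 − MPC) = 1/(1 − 0.66) = 1/0.34 ≈ 2.941.
ΔY = k × ΔG = (+¥73 trillion) / 0.34 ≈ +¥214.7 trillion.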